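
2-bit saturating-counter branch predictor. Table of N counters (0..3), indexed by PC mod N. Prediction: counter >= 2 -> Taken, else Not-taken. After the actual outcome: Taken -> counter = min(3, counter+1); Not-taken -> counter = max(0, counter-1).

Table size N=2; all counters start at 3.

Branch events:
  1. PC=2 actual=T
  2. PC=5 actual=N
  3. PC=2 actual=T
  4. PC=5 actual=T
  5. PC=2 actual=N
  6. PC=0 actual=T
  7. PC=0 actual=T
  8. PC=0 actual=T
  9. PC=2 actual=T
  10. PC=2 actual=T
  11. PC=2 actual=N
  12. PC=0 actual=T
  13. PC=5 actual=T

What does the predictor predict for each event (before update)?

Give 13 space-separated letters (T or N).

Ev 1: PC=2 idx=0 pred=T actual=T -> ctr[0]=3
Ev 2: PC=5 idx=1 pred=T actual=N -> ctr[1]=2
Ev 3: PC=2 idx=0 pred=T actual=T -> ctr[0]=3
Ev 4: PC=5 idx=1 pred=T actual=T -> ctr[1]=3
Ev 5: PC=2 idx=0 pred=T actual=N -> ctr[0]=2
Ev 6: PC=0 idx=0 pred=T actual=T -> ctr[0]=3
Ev 7: PC=0 idx=0 pred=T actual=T -> ctr[0]=3
Ev 8: PC=0 idx=0 pred=T actual=T -> ctr[0]=3
Ev 9: PC=2 idx=0 pred=T actual=T -> ctr[0]=3
Ev 10: PC=2 idx=0 pred=T actual=T -> ctr[0]=3
Ev 11: PC=2 idx=0 pred=T actual=N -> ctr[0]=2
Ev 12: PC=0 idx=0 pred=T actual=T -> ctr[0]=3
Ev 13: PC=5 idx=1 pred=T actual=T -> ctr[1]=3

Answer: T T T T T T T T T T T T T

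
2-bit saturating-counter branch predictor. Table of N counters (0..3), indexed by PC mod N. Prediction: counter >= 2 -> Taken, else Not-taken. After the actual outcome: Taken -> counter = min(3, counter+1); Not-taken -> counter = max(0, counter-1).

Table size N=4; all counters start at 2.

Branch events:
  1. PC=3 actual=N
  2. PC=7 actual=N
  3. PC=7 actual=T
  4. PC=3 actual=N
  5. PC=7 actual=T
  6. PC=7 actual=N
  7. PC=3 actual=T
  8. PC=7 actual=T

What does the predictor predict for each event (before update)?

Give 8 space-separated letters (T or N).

Ev 1: PC=3 idx=3 pred=T actual=N -> ctr[3]=1
Ev 2: PC=7 idx=3 pred=N actual=N -> ctr[3]=0
Ev 3: PC=7 idx=3 pred=N actual=T -> ctr[3]=1
Ev 4: PC=3 idx=3 pred=N actual=N -> ctr[3]=0
Ev 5: PC=7 idx=3 pred=N actual=T -> ctr[3]=1
Ev 6: PC=7 idx=3 pred=N actual=N -> ctr[3]=0
Ev 7: PC=3 idx=3 pred=N actual=T -> ctr[3]=1
Ev 8: PC=7 idx=3 pred=N actual=T -> ctr[3]=2

Answer: T N N N N N N N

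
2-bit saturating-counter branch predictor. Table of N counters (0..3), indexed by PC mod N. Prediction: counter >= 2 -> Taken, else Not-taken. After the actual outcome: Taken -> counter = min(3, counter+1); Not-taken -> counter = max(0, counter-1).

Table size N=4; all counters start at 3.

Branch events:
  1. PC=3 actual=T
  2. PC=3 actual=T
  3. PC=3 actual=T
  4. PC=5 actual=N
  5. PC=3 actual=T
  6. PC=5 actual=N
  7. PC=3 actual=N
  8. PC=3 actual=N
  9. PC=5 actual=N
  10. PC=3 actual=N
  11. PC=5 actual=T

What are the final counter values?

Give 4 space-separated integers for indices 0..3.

Answer: 3 1 3 0

Derivation:
Ev 1: PC=3 idx=3 pred=T actual=T -> ctr[3]=3
Ev 2: PC=3 idx=3 pred=T actual=T -> ctr[3]=3
Ev 3: PC=3 idx=3 pred=T actual=T -> ctr[3]=3
Ev 4: PC=5 idx=1 pred=T actual=N -> ctr[1]=2
Ev 5: PC=3 idx=3 pred=T actual=T -> ctr[3]=3
Ev 6: PC=5 idx=1 pred=T actual=N -> ctr[1]=1
Ev 7: PC=3 idx=3 pred=T actual=N -> ctr[3]=2
Ev 8: PC=3 idx=3 pred=T actual=N -> ctr[3]=1
Ev 9: PC=5 idx=1 pred=N actual=N -> ctr[1]=0
Ev 10: PC=3 idx=3 pred=N actual=N -> ctr[3]=0
Ev 11: PC=5 idx=1 pred=N actual=T -> ctr[1]=1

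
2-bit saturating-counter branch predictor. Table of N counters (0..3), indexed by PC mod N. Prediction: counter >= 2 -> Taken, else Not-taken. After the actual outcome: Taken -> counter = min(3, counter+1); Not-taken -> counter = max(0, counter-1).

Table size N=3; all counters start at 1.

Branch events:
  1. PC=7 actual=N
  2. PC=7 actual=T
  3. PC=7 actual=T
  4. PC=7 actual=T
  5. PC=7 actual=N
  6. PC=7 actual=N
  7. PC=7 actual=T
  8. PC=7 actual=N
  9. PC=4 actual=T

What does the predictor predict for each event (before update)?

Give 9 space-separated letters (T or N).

Answer: N N N T T T N T N

Derivation:
Ev 1: PC=7 idx=1 pred=N actual=N -> ctr[1]=0
Ev 2: PC=7 idx=1 pred=N actual=T -> ctr[1]=1
Ev 3: PC=7 idx=1 pred=N actual=T -> ctr[1]=2
Ev 4: PC=7 idx=1 pred=T actual=T -> ctr[1]=3
Ev 5: PC=7 idx=1 pred=T actual=N -> ctr[1]=2
Ev 6: PC=7 idx=1 pred=T actual=N -> ctr[1]=1
Ev 7: PC=7 idx=1 pred=N actual=T -> ctr[1]=2
Ev 8: PC=7 idx=1 pred=T actual=N -> ctr[1]=1
Ev 9: PC=4 idx=1 pred=N actual=T -> ctr[1]=2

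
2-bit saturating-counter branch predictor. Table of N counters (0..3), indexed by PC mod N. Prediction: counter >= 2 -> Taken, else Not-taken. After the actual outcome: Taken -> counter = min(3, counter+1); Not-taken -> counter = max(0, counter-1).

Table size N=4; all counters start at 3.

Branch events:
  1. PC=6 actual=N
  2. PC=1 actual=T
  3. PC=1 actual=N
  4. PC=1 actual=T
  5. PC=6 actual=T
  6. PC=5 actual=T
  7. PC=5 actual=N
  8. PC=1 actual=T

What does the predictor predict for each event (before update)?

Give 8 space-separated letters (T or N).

Answer: T T T T T T T T

Derivation:
Ev 1: PC=6 idx=2 pred=T actual=N -> ctr[2]=2
Ev 2: PC=1 idx=1 pred=T actual=T -> ctr[1]=3
Ev 3: PC=1 idx=1 pred=T actual=N -> ctr[1]=2
Ev 4: PC=1 idx=1 pred=T actual=T -> ctr[1]=3
Ev 5: PC=6 idx=2 pred=T actual=T -> ctr[2]=3
Ev 6: PC=5 idx=1 pred=T actual=T -> ctr[1]=3
Ev 7: PC=5 idx=1 pred=T actual=N -> ctr[1]=2
Ev 8: PC=1 idx=1 pred=T actual=T -> ctr[1]=3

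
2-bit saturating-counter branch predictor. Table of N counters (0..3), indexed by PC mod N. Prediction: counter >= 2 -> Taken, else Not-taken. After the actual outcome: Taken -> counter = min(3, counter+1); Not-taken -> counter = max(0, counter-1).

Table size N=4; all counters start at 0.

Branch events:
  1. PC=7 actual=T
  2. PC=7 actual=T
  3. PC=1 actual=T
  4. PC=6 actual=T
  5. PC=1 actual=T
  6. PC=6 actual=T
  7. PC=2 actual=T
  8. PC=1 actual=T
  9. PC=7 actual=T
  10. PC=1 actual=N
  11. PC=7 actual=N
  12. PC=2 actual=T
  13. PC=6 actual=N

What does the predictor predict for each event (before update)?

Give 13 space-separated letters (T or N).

Answer: N N N N N N T T T T T T T

Derivation:
Ev 1: PC=7 idx=3 pred=N actual=T -> ctr[3]=1
Ev 2: PC=7 idx=3 pred=N actual=T -> ctr[3]=2
Ev 3: PC=1 idx=1 pred=N actual=T -> ctr[1]=1
Ev 4: PC=6 idx=2 pred=N actual=T -> ctr[2]=1
Ev 5: PC=1 idx=1 pred=N actual=T -> ctr[1]=2
Ev 6: PC=6 idx=2 pred=N actual=T -> ctr[2]=2
Ev 7: PC=2 idx=2 pred=T actual=T -> ctr[2]=3
Ev 8: PC=1 idx=1 pred=T actual=T -> ctr[1]=3
Ev 9: PC=7 idx=3 pred=T actual=T -> ctr[3]=3
Ev 10: PC=1 idx=1 pred=T actual=N -> ctr[1]=2
Ev 11: PC=7 idx=3 pred=T actual=N -> ctr[3]=2
Ev 12: PC=2 idx=2 pred=T actual=T -> ctr[2]=3
Ev 13: PC=6 idx=2 pred=T actual=N -> ctr[2]=2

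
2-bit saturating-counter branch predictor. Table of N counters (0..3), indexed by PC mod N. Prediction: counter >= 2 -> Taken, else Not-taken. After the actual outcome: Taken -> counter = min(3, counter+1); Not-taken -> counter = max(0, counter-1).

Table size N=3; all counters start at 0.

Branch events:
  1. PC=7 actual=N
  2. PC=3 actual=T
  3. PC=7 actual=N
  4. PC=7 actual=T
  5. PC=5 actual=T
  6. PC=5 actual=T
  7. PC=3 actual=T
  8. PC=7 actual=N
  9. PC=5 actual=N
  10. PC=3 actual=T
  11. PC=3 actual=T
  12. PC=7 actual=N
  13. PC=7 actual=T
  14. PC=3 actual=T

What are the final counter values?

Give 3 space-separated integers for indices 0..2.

Ev 1: PC=7 idx=1 pred=N actual=N -> ctr[1]=0
Ev 2: PC=3 idx=0 pred=N actual=T -> ctr[0]=1
Ev 3: PC=7 idx=1 pred=N actual=N -> ctr[1]=0
Ev 4: PC=7 idx=1 pred=N actual=T -> ctr[1]=1
Ev 5: PC=5 idx=2 pred=N actual=T -> ctr[2]=1
Ev 6: PC=5 idx=2 pred=N actual=T -> ctr[2]=2
Ev 7: PC=3 idx=0 pred=N actual=T -> ctr[0]=2
Ev 8: PC=7 idx=1 pred=N actual=N -> ctr[1]=0
Ev 9: PC=5 idx=2 pred=T actual=N -> ctr[2]=1
Ev 10: PC=3 idx=0 pred=T actual=T -> ctr[0]=3
Ev 11: PC=3 idx=0 pred=T actual=T -> ctr[0]=3
Ev 12: PC=7 idx=1 pred=N actual=N -> ctr[1]=0
Ev 13: PC=7 idx=1 pred=N actual=T -> ctr[1]=1
Ev 14: PC=3 idx=0 pred=T actual=T -> ctr[0]=3

Answer: 3 1 1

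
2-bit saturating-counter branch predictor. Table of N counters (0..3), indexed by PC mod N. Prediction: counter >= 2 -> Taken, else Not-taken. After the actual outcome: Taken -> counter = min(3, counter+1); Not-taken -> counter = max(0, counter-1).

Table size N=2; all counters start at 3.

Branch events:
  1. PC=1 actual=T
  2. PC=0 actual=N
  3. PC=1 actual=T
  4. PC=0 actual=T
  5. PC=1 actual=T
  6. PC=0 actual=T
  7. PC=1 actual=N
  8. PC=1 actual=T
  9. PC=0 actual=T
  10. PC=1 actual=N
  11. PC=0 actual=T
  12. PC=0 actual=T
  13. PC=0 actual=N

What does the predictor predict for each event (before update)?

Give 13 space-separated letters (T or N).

Answer: T T T T T T T T T T T T T

Derivation:
Ev 1: PC=1 idx=1 pred=T actual=T -> ctr[1]=3
Ev 2: PC=0 idx=0 pred=T actual=N -> ctr[0]=2
Ev 3: PC=1 idx=1 pred=T actual=T -> ctr[1]=3
Ev 4: PC=0 idx=0 pred=T actual=T -> ctr[0]=3
Ev 5: PC=1 idx=1 pred=T actual=T -> ctr[1]=3
Ev 6: PC=0 idx=0 pred=T actual=T -> ctr[0]=3
Ev 7: PC=1 idx=1 pred=T actual=N -> ctr[1]=2
Ev 8: PC=1 idx=1 pred=T actual=T -> ctr[1]=3
Ev 9: PC=0 idx=0 pred=T actual=T -> ctr[0]=3
Ev 10: PC=1 idx=1 pred=T actual=N -> ctr[1]=2
Ev 11: PC=0 idx=0 pred=T actual=T -> ctr[0]=3
Ev 12: PC=0 idx=0 pred=T actual=T -> ctr[0]=3
Ev 13: PC=0 idx=0 pred=T actual=N -> ctr[0]=2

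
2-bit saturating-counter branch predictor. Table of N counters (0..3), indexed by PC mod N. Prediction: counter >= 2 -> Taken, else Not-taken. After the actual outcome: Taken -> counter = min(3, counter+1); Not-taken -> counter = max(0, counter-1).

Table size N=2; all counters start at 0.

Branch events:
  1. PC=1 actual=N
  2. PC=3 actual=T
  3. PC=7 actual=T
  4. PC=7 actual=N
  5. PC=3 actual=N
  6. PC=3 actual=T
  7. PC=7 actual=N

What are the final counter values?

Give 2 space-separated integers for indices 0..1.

Answer: 0 0

Derivation:
Ev 1: PC=1 idx=1 pred=N actual=N -> ctr[1]=0
Ev 2: PC=3 idx=1 pred=N actual=T -> ctr[1]=1
Ev 3: PC=7 idx=1 pred=N actual=T -> ctr[1]=2
Ev 4: PC=7 idx=1 pred=T actual=N -> ctr[1]=1
Ev 5: PC=3 idx=1 pred=N actual=N -> ctr[1]=0
Ev 6: PC=3 idx=1 pred=N actual=T -> ctr[1]=1
Ev 7: PC=7 idx=1 pred=N actual=N -> ctr[1]=0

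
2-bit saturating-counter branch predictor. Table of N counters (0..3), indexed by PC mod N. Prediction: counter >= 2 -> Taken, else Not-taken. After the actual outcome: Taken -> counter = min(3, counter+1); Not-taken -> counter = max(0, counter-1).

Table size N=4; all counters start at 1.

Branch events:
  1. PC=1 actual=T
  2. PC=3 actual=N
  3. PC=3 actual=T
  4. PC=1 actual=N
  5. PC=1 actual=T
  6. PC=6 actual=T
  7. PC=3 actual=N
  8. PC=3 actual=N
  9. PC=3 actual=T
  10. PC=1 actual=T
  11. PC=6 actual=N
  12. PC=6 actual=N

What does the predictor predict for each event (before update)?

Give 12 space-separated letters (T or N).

Ev 1: PC=1 idx=1 pred=N actual=T -> ctr[1]=2
Ev 2: PC=3 idx=3 pred=N actual=N -> ctr[3]=0
Ev 3: PC=3 idx=3 pred=N actual=T -> ctr[3]=1
Ev 4: PC=1 idx=1 pred=T actual=N -> ctr[1]=1
Ev 5: PC=1 idx=1 pred=N actual=T -> ctr[1]=2
Ev 6: PC=6 idx=2 pred=N actual=T -> ctr[2]=2
Ev 7: PC=3 idx=3 pred=N actual=N -> ctr[3]=0
Ev 8: PC=3 idx=3 pred=N actual=N -> ctr[3]=0
Ev 9: PC=3 idx=3 pred=N actual=T -> ctr[3]=1
Ev 10: PC=1 idx=1 pred=T actual=T -> ctr[1]=3
Ev 11: PC=6 idx=2 pred=T actual=N -> ctr[2]=1
Ev 12: PC=6 idx=2 pred=N actual=N -> ctr[2]=0

Answer: N N N T N N N N N T T N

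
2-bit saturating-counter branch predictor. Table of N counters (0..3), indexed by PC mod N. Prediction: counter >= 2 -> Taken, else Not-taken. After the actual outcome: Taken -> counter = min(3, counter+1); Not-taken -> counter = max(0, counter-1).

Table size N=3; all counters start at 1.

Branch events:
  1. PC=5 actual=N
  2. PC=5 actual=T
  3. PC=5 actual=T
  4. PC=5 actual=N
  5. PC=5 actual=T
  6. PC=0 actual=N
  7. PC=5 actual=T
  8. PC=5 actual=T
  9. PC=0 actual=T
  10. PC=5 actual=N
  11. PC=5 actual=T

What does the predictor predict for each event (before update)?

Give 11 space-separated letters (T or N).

Ev 1: PC=5 idx=2 pred=N actual=N -> ctr[2]=0
Ev 2: PC=5 idx=2 pred=N actual=T -> ctr[2]=1
Ev 3: PC=5 idx=2 pred=N actual=T -> ctr[2]=2
Ev 4: PC=5 idx=2 pred=T actual=N -> ctr[2]=1
Ev 5: PC=5 idx=2 pred=N actual=T -> ctr[2]=2
Ev 6: PC=0 idx=0 pred=N actual=N -> ctr[0]=0
Ev 7: PC=5 idx=2 pred=T actual=T -> ctr[2]=3
Ev 8: PC=5 idx=2 pred=T actual=T -> ctr[2]=3
Ev 9: PC=0 idx=0 pred=N actual=T -> ctr[0]=1
Ev 10: PC=5 idx=2 pred=T actual=N -> ctr[2]=2
Ev 11: PC=5 idx=2 pred=T actual=T -> ctr[2]=3

Answer: N N N T N N T T N T T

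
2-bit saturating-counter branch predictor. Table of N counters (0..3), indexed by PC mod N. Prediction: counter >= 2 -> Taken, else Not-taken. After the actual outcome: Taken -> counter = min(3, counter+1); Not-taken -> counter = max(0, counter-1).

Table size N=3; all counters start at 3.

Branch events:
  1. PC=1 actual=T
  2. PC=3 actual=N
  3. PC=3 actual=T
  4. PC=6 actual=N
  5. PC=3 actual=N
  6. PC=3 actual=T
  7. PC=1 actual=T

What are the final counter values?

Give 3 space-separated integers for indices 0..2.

Answer: 2 3 3

Derivation:
Ev 1: PC=1 idx=1 pred=T actual=T -> ctr[1]=3
Ev 2: PC=3 idx=0 pred=T actual=N -> ctr[0]=2
Ev 3: PC=3 idx=0 pred=T actual=T -> ctr[0]=3
Ev 4: PC=6 idx=0 pred=T actual=N -> ctr[0]=2
Ev 5: PC=3 idx=0 pred=T actual=N -> ctr[0]=1
Ev 6: PC=3 idx=0 pred=N actual=T -> ctr[0]=2
Ev 7: PC=1 idx=1 pred=T actual=T -> ctr[1]=3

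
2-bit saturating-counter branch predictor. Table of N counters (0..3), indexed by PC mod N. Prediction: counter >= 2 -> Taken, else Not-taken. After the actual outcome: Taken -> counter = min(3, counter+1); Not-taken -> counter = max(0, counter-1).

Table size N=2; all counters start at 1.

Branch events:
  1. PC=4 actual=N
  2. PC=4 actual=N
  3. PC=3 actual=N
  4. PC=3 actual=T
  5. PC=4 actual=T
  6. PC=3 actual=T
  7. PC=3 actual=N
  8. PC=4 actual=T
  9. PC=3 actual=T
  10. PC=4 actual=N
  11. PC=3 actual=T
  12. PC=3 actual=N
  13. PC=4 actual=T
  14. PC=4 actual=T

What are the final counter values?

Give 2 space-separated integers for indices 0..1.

Answer: 3 2

Derivation:
Ev 1: PC=4 idx=0 pred=N actual=N -> ctr[0]=0
Ev 2: PC=4 idx=0 pred=N actual=N -> ctr[0]=0
Ev 3: PC=3 idx=1 pred=N actual=N -> ctr[1]=0
Ev 4: PC=3 idx=1 pred=N actual=T -> ctr[1]=1
Ev 5: PC=4 idx=0 pred=N actual=T -> ctr[0]=1
Ev 6: PC=3 idx=1 pred=N actual=T -> ctr[1]=2
Ev 7: PC=3 idx=1 pred=T actual=N -> ctr[1]=1
Ev 8: PC=4 idx=0 pred=N actual=T -> ctr[0]=2
Ev 9: PC=3 idx=1 pred=N actual=T -> ctr[1]=2
Ev 10: PC=4 idx=0 pred=T actual=N -> ctr[0]=1
Ev 11: PC=3 idx=1 pred=T actual=T -> ctr[1]=3
Ev 12: PC=3 idx=1 pred=T actual=N -> ctr[1]=2
Ev 13: PC=4 idx=0 pred=N actual=T -> ctr[0]=2
Ev 14: PC=4 idx=0 pred=T actual=T -> ctr[0]=3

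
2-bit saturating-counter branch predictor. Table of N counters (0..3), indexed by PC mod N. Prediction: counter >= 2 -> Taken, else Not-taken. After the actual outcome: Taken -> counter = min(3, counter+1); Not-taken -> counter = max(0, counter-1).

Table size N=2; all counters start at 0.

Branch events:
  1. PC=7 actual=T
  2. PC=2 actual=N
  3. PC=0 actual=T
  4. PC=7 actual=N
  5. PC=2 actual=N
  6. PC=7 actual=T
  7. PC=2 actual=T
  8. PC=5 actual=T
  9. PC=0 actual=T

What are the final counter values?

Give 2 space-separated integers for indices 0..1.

Ev 1: PC=7 idx=1 pred=N actual=T -> ctr[1]=1
Ev 2: PC=2 idx=0 pred=N actual=N -> ctr[0]=0
Ev 3: PC=0 idx=0 pred=N actual=T -> ctr[0]=1
Ev 4: PC=7 idx=1 pred=N actual=N -> ctr[1]=0
Ev 5: PC=2 idx=0 pred=N actual=N -> ctr[0]=0
Ev 6: PC=7 idx=1 pred=N actual=T -> ctr[1]=1
Ev 7: PC=2 idx=0 pred=N actual=T -> ctr[0]=1
Ev 8: PC=5 idx=1 pred=N actual=T -> ctr[1]=2
Ev 9: PC=0 idx=0 pred=N actual=T -> ctr[0]=2

Answer: 2 2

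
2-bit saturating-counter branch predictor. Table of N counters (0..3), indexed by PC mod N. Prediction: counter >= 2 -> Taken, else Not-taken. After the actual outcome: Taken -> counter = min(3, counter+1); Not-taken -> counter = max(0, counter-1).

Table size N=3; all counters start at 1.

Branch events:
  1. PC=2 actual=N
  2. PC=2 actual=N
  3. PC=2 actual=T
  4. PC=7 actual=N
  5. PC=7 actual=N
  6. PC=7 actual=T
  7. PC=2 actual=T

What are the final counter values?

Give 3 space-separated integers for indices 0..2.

Ev 1: PC=2 idx=2 pred=N actual=N -> ctr[2]=0
Ev 2: PC=2 idx=2 pred=N actual=N -> ctr[2]=0
Ev 3: PC=2 idx=2 pred=N actual=T -> ctr[2]=1
Ev 4: PC=7 idx=1 pred=N actual=N -> ctr[1]=0
Ev 5: PC=7 idx=1 pred=N actual=N -> ctr[1]=0
Ev 6: PC=7 idx=1 pred=N actual=T -> ctr[1]=1
Ev 7: PC=2 idx=2 pred=N actual=T -> ctr[2]=2

Answer: 1 1 2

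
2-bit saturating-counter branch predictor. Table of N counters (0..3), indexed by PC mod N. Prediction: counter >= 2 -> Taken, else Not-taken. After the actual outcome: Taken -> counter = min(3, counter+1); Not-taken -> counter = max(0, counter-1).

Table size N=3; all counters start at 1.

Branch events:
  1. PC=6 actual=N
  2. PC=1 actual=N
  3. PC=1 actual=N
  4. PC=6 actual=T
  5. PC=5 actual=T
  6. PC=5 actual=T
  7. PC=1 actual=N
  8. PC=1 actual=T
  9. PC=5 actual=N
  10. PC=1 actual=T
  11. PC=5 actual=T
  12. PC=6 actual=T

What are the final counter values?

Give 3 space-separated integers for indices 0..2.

Ev 1: PC=6 idx=0 pred=N actual=N -> ctr[0]=0
Ev 2: PC=1 idx=1 pred=N actual=N -> ctr[1]=0
Ev 3: PC=1 idx=1 pred=N actual=N -> ctr[1]=0
Ev 4: PC=6 idx=0 pred=N actual=T -> ctr[0]=1
Ev 5: PC=5 idx=2 pred=N actual=T -> ctr[2]=2
Ev 6: PC=5 idx=2 pred=T actual=T -> ctr[2]=3
Ev 7: PC=1 idx=1 pred=N actual=N -> ctr[1]=0
Ev 8: PC=1 idx=1 pred=N actual=T -> ctr[1]=1
Ev 9: PC=5 idx=2 pred=T actual=N -> ctr[2]=2
Ev 10: PC=1 idx=1 pred=N actual=T -> ctr[1]=2
Ev 11: PC=5 idx=2 pred=T actual=T -> ctr[2]=3
Ev 12: PC=6 idx=0 pred=N actual=T -> ctr[0]=2

Answer: 2 2 3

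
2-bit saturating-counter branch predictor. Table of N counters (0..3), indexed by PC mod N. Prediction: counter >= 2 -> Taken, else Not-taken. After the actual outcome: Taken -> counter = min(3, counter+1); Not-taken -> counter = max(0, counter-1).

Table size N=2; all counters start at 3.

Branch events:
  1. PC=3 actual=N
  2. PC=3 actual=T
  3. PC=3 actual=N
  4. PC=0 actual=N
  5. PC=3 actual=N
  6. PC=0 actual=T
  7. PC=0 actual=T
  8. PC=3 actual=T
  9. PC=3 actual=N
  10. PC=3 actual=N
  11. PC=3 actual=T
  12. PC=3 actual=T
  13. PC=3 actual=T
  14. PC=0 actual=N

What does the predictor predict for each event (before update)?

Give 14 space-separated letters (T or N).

Ev 1: PC=3 idx=1 pred=T actual=N -> ctr[1]=2
Ev 2: PC=3 idx=1 pred=T actual=T -> ctr[1]=3
Ev 3: PC=3 idx=1 pred=T actual=N -> ctr[1]=2
Ev 4: PC=0 idx=0 pred=T actual=N -> ctr[0]=2
Ev 5: PC=3 idx=1 pred=T actual=N -> ctr[1]=1
Ev 6: PC=0 idx=0 pred=T actual=T -> ctr[0]=3
Ev 7: PC=0 idx=0 pred=T actual=T -> ctr[0]=3
Ev 8: PC=3 idx=1 pred=N actual=T -> ctr[1]=2
Ev 9: PC=3 idx=1 pred=T actual=N -> ctr[1]=1
Ev 10: PC=3 idx=1 pred=N actual=N -> ctr[1]=0
Ev 11: PC=3 idx=1 pred=N actual=T -> ctr[1]=1
Ev 12: PC=3 idx=1 pred=N actual=T -> ctr[1]=2
Ev 13: PC=3 idx=1 pred=T actual=T -> ctr[1]=3
Ev 14: PC=0 idx=0 pred=T actual=N -> ctr[0]=2

Answer: T T T T T T T N T N N N T T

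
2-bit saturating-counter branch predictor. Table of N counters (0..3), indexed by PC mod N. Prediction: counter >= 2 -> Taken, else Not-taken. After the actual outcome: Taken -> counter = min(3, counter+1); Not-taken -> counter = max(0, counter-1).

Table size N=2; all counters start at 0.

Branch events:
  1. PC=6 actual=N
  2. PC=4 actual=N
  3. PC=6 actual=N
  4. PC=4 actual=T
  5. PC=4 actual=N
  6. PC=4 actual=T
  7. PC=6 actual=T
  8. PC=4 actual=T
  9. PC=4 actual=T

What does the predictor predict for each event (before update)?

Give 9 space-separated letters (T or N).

Answer: N N N N N N N T T

Derivation:
Ev 1: PC=6 idx=0 pred=N actual=N -> ctr[0]=0
Ev 2: PC=4 idx=0 pred=N actual=N -> ctr[0]=0
Ev 3: PC=6 idx=0 pred=N actual=N -> ctr[0]=0
Ev 4: PC=4 idx=0 pred=N actual=T -> ctr[0]=1
Ev 5: PC=4 idx=0 pred=N actual=N -> ctr[0]=0
Ev 6: PC=4 idx=0 pred=N actual=T -> ctr[0]=1
Ev 7: PC=6 idx=0 pred=N actual=T -> ctr[0]=2
Ev 8: PC=4 idx=0 pred=T actual=T -> ctr[0]=3
Ev 9: PC=4 idx=0 pred=T actual=T -> ctr[0]=3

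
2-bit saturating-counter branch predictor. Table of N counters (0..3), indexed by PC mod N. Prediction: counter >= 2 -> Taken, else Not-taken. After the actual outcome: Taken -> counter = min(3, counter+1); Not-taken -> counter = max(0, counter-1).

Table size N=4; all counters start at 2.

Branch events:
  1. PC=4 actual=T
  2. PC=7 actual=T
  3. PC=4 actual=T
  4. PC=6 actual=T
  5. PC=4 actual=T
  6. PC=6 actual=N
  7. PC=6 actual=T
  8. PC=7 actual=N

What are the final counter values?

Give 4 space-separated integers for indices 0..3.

Ev 1: PC=4 idx=0 pred=T actual=T -> ctr[0]=3
Ev 2: PC=7 idx=3 pred=T actual=T -> ctr[3]=3
Ev 3: PC=4 idx=0 pred=T actual=T -> ctr[0]=3
Ev 4: PC=6 idx=2 pred=T actual=T -> ctr[2]=3
Ev 5: PC=4 idx=0 pred=T actual=T -> ctr[0]=3
Ev 6: PC=6 idx=2 pred=T actual=N -> ctr[2]=2
Ev 7: PC=6 idx=2 pred=T actual=T -> ctr[2]=3
Ev 8: PC=7 idx=3 pred=T actual=N -> ctr[3]=2

Answer: 3 2 3 2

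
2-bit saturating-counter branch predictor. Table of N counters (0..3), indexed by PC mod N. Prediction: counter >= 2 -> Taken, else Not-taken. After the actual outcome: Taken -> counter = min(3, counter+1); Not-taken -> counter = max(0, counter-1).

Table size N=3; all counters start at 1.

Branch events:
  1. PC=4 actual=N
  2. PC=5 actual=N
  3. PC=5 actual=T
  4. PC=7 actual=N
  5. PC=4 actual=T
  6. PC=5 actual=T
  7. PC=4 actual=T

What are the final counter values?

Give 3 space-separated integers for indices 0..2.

Answer: 1 2 2

Derivation:
Ev 1: PC=4 idx=1 pred=N actual=N -> ctr[1]=0
Ev 2: PC=5 idx=2 pred=N actual=N -> ctr[2]=0
Ev 3: PC=5 idx=2 pred=N actual=T -> ctr[2]=1
Ev 4: PC=7 idx=1 pred=N actual=N -> ctr[1]=0
Ev 5: PC=4 idx=1 pred=N actual=T -> ctr[1]=1
Ev 6: PC=5 idx=2 pred=N actual=T -> ctr[2]=2
Ev 7: PC=4 idx=1 pred=N actual=T -> ctr[1]=2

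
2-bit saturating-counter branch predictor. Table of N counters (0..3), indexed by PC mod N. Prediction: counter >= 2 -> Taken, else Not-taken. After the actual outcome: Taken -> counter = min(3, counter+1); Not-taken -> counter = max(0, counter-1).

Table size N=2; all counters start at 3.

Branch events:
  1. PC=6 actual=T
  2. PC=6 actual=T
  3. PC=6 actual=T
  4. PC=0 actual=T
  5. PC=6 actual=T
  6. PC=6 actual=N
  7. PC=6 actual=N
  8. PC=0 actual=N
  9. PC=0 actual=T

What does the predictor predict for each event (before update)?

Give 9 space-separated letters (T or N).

Answer: T T T T T T T N N

Derivation:
Ev 1: PC=6 idx=0 pred=T actual=T -> ctr[0]=3
Ev 2: PC=6 idx=0 pred=T actual=T -> ctr[0]=3
Ev 3: PC=6 idx=0 pred=T actual=T -> ctr[0]=3
Ev 4: PC=0 idx=0 pred=T actual=T -> ctr[0]=3
Ev 5: PC=6 idx=0 pred=T actual=T -> ctr[0]=3
Ev 6: PC=6 idx=0 pred=T actual=N -> ctr[0]=2
Ev 7: PC=6 idx=0 pred=T actual=N -> ctr[0]=1
Ev 8: PC=0 idx=0 pred=N actual=N -> ctr[0]=0
Ev 9: PC=0 idx=0 pred=N actual=T -> ctr[0]=1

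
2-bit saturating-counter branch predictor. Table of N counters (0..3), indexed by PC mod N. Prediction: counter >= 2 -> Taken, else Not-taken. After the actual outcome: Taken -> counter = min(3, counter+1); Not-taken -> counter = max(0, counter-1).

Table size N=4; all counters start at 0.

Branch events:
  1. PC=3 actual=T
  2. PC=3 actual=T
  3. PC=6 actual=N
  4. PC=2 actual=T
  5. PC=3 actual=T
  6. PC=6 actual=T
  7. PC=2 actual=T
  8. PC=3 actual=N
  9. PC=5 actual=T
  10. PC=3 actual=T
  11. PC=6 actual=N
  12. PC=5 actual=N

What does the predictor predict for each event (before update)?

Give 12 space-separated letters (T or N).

Ev 1: PC=3 idx=3 pred=N actual=T -> ctr[3]=1
Ev 2: PC=3 idx=3 pred=N actual=T -> ctr[3]=2
Ev 3: PC=6 idx=2 pred=N actual=N -> ctr[2]=0
Ev 4: PC=2 idx=2 pred=N actual=T -> ctr[2]=1
Ev 5: PC=3 idx=3 pred=T actual=T -> ctr[3]=3
Ev 6: PC=6 idx=2 pred=N actual=T -> ctr[2]=2
Ev 7: PC=2 idx=2 pred=T actual=T -> ctr[2]=3
Ev 8: PC=3 idx=3 pred=T actual=N -> ctr[3]=2
Ev 9: PC=5 idx=1 pred=N actual=T -> ctr[1]=1
Ev 10: PC=3 idx=3 pred=T actual=T -> ctr[3]=3
Ev 11: PC=6 idx=2 pred=T actual=N -> ctr[2]=2
Ev 12: PC=5 idx=1 pred=N actual=N -> ctr[1]=0

Answer: N N N N T N T T N T T N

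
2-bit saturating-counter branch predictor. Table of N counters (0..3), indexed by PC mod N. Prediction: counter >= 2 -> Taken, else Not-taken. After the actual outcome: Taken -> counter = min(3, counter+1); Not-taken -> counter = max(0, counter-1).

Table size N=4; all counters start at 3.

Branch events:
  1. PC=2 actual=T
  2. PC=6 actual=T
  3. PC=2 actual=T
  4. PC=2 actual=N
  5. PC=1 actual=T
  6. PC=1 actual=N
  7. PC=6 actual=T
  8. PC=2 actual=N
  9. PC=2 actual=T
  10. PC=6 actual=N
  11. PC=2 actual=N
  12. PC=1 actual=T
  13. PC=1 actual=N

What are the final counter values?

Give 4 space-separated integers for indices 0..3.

Ev 1: PC=2 idx=2 pred=T actual=T -> ctr[2]=3
Ev 2: PC=6 idx=2 pred=T actual=T -> ctr[2]=3
Ev 3: PC=2 idx=2 pred=T actual=T -> ctr[2]=3
Ev 4: PC=2 idx=2 pred=T actual=N -> ctr[2]=2
Ev 5: PC=1 idx=1 pred=T actual=T -> ctr[1]=3
Ev 6: PC=1 idx=1 pred=T actual=N -> ctr[1]=2
Ev 7: PC=6 idx=2 pred=T actual=T -> ctr[2]=3
Ev 8: PC=2 idx=2 pred=T actual=N -> ctr[2]=2
Ev 9: PC=2 idx=2 pred=T actual=T -> ctr[2]=3
Ev 10: PC=6 idx=2 pred=T actual=N -> ctr[2]=2
Ev 11: PC=2 idx=2 pred=T actual=N -> ctr[2]=1
Ev 12: PC=1 idx=1 pred=T actual=T -> ctr[1]=3
Ev 13: PC=1 idx=1 pred=T actual=N -> ctr[1]=2

Answer: 3 2 1 3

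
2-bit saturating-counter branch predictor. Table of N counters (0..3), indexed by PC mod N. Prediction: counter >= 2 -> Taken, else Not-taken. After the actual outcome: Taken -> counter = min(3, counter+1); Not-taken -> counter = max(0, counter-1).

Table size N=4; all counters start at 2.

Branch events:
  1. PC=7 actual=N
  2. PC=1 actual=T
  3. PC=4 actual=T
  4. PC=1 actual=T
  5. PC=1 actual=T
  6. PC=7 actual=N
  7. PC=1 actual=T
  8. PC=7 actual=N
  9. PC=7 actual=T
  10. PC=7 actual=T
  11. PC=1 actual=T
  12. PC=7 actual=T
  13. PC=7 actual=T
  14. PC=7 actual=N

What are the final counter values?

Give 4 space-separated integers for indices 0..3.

Ev 1: PC=7 idx=3 pred=T actual=N -> ctr[3]=1
Ev 2: PC=1 idx=1 pred=T actual=T -> ctr[1]=3
Ev 3: PC=4 idx=0 pred=T actual=T -> ctr[0]=3
Ev 4: PC=1 idx=1 pred=T actual=T -> ctr[1]=3
Ev 5: PC=1 idx=1 pred=T actual=T -> ctr[1]=3
Ev 6: PC=7 idx=3 pred=N actual=N -> ctr[3]=0
Ev 7: PC=1 idx=1 pred=T actual=T -> ctr[1]=3
Ev 8: PC=7 idx=3 pred=N actual=N -> ctr[3]=0
Ev 9: PC=7 idx=3 pred=N actual=T -> ctr[3]=1
Ev 10: PC=7 idx=3 pred=N actual=T -> ctr[3]=2
Ev 11: PC=1 idx=1 pred=T actual=T -> ctr[1]=3
Ev 12: PC=7 idx=3 pred=T actual=T -> ctr[3]=3
Ev 13: PC=7 idx=3 pred=T actual=T -> ctr[3]=3
Ev 14: PC=7 idx=3 pred=T actual=N -> ctr[3]=2

Answer: 3 3 2 2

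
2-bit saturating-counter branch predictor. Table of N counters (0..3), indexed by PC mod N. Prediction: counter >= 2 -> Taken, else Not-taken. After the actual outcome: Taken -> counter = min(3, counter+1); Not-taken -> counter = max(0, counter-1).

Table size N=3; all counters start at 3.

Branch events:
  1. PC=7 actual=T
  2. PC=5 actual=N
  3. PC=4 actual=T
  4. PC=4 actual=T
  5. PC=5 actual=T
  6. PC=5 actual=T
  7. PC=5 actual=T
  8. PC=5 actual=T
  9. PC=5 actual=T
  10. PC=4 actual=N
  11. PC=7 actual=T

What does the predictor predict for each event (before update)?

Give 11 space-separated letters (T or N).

Answer: T T T T T T T T T T T

Derivation:
Ev 1: PC=7 idx=1 pred=T actual=T -> ctr[1]=3
Ev 2: PC=5 idx=2 pred=T actual=N -> ctr[2]=2
Ev 3: PC=4 idx=1 pred=T actual=T -> ctr[1]=3
Ev 4: PC=4 idx=1 pred=T actual=T -> ctr[1]=3
Ev 5: PC=5 idx=2 pred=T actual=T -> ctr[2]=3
Ev 6: PC=5 idx=2 pred=T actual=T -> ctr[2]=3
Ev 7: PC=5 idx=2 pred=T actual=T -> ctr[2]=3
Ev 8: PC=5 idx=2 pred=T actual=T -> ctr[2]=3
Ev 9: PC=5 idx=2 pred=T actual=T -> ctr[2]=3
Ev 10: PC=4 idx=1 pred=T actual=N -> ctr[1]=2
Ev 11: PC=7 idx=1 pred=T actual=T -> ctr[1]=3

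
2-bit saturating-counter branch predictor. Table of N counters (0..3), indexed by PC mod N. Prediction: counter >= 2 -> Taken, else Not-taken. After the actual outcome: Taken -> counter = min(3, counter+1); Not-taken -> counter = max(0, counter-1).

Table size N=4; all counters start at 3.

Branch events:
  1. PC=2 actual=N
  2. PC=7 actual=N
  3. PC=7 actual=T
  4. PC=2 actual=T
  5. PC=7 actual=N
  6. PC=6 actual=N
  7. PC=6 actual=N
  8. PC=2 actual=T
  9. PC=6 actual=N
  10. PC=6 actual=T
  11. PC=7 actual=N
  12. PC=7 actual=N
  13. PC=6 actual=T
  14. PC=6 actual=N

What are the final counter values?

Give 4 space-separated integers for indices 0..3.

Ev 1: PC=2 idx=2 pred=T actual=N -> ctr[2]=2
Ev 2: PC=7 idx=3 pred=T actual=N -> ctr[3]=2
Ev 3: PC=7 idx=3 pred=T actual=T -> ctr[3]=3
Ev 4: PC=2 idx=2 pred=T actual=T -> ctr[2]=3
Ev 5: PC=7 idx=3 pred=T actual=N -> ctr[3]=2
Ev 6: PC=6 idx=2 pred=T actual=N -> ctr[2]=2
Ev 7: PC=6 idx=2 pred=T actual=N -> ctr[2]=1
Ev 8: PC=2 idx=2 pred=N actual=T -> ctr[2]=2
Ev 9: PC=6 idx=2 pred=T actual=N -> ctr[2]=1
Ev 10: PC=6 idx=2 pred=N actual=T -> ctr[2]=2
Ev 11: PC=7 idx=3 pred=T actual=N -> ctr[3]=1
Ev 12: PC=7 idx=3 pred=N actual=N -> ctr[3]=0
Ev 13: PC=6 idx=2 pred=T actual=T -> ctr[2]=3
Ev 14: PC=6 idx=2 pred=T actual=N -> ctr[2]=2

Answer: 3 3 2 0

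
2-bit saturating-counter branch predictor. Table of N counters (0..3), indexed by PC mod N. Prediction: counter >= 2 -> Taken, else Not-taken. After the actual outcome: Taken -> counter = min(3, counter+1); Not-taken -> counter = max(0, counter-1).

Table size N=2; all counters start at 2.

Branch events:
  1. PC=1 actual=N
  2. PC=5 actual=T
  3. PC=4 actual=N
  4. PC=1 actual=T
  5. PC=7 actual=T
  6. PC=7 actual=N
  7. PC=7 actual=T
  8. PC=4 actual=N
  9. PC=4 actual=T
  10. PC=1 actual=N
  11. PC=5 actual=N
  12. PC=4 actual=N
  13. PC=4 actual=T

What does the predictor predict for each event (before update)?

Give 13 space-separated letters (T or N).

Ev 1: PC=1 idx=1 pred=T actual=N -> ctr[1]=1
Ev 2: PC=5 idx=1 pred=N actual=T -> ctr[1]=2
Ev 3: PC=4 idx=0 pred=T actual=N -> ctr[0]=1
Ev 4: PC=1 idx=1 pred=T actual=T -> ctr[1]=3
Ev 5: PC=7 idx=1 pred=T actual=T -> ctr[1]=3
Ev 6: PC=7 idx=1 pred=T actual=N -> ctr[1]=2
Ev 7: PC=7 idx=1 pred=T actual=T -> ctr[1]=3
Ev 8: PC=4 idx=0 pred=N actual=N -> ctr[0]=0
Ev 9: PC=4 idx=0 pred=N actual=T -> ctr[0]=1
Ev 10: PC=1 idx=1 pred=T actual=N -> ctr[1]=2
Ev 11: PC=5 idx=1 pred=T actual=N -> ctr[1]=1
Ev 12: PC=4 idx=0 pred=N actual=N -> ctr[0]=0
Ev 13: PC=4 idx=0 pred=N actual=T -> ctr[0]=1

Answer: T N T T T T T N N T T N N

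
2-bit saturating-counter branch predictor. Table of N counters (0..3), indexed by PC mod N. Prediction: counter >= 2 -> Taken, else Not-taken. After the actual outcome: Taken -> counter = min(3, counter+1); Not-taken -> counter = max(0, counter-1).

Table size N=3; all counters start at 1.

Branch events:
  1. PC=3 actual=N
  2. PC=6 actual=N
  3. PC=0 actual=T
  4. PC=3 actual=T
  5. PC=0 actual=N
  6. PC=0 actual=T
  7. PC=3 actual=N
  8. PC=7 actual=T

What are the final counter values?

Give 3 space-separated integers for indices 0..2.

Answer: 1 2 1

Derivation:
Ev 1: PC=3 idx=0 pred=N actual=N -> ctr[0]=0
Ev 2: PC=6 idx=0 pred=N actual=N -> ctr[0]=0
Ev 3: PC=0 idx=0 pred=N actual=T -> ctr[0]=1
Ev 4: PC=3 idx=0 pred=N actual=T -> ctr[0]=2
Ev 5: PC=0 idx=0 pred=T actual=N -> ctr[0]=1
Ev 6: PC=0 idx=0 pred=N actual=T -> ctr[0]=2
Ev 7: PC=3 idx=0 pred=T actual=N -> ctr[0]=1
Ev 8: PC=7 idx=1 pred=N actual=T -> ctr[1]=2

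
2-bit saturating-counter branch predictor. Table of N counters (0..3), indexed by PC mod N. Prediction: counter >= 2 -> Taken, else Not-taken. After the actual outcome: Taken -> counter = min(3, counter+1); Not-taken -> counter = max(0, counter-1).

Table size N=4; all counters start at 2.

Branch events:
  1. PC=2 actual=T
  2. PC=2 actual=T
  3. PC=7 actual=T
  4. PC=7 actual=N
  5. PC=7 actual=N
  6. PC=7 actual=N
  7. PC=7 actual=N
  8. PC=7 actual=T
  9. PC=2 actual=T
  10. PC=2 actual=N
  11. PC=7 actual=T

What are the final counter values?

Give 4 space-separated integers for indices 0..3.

Answer: 2 2 2 2

Derivation:
Ev 1: PC=2 idx=2 pred=T actual=T -> ctr[2]=3
Ev 2: PC=2 idx=2 pred=T actual=T -> ctr[2]=3
Ev 3: PC=7 idx=3 pred=T actual=T -> ctr[3]=3
Ev 4: PC=7 idx=3 pred=T actual=N -> ctr[3]=2
Ev 5: PC=7 idx=3 pred=T actual=N -> ctr[3]=1
Ev 6: PC=7 idx=3 pred=N actual=N -> ctr[3]=0
Ev 7: PC=7 idx=3 pred=N actual=N -> ctr[3]=0
Ev 8: PC=7 idx=3 pred=N actual=T -> ctr[3]=1
Ev 9: PC=2 idx=2 pred=T actual=T -> ctr[2]=3
Ev 10: PC=2 idx=2 pred=T actual=N -> ctr[2]=2
Ev 11: PC=7 idx=3 pred=N actual=T -> ctr[3]=2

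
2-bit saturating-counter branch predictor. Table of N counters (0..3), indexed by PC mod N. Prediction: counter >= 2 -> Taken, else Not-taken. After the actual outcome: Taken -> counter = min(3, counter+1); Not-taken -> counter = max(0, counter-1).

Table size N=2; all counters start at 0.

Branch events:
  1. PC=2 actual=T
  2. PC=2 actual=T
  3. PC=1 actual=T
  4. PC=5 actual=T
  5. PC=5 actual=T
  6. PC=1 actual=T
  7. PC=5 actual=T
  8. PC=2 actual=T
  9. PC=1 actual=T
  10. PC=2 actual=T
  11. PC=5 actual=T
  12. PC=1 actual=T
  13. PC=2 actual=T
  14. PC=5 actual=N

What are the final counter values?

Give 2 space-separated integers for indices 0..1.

Ev 1: PC=2 idx=0 pred=N actual=T -> ctr[0]=1
Ev 2: PC=2 idx=0 pred=N actual=T -> ctr[0]=2
Ev 3: PC=1 idx=1 pred=N actual=T -> ctr[1]=1
Ev 4: PC=5 idx=1 pred=N actual=T -> ctr[1]=2
Ev 5: PC=5 idx=1 pred=T actual=T -> ctr[1]=3
Ev 6: PC=1 idx=1 pred=T actual=T -> ctr[1]=3
Ev 7: PC=5 idx=1 pred=T actual=T -> ctr[1]=3
Ev 8: PC=2 idx=0 pred=T actual=T -> ctr[0]=3
Ev 9: PC=1 idx=1 pred=T actual=T -> ctr[1]=3
Ev 10: PC=2 idx=0 pred=T actual=T -> ctr[0]=3
Ev 11: PC=5 idx=1 pred=T actual=T -> ctr[1]=3
Ev 12: PC=1 idx=1 pred=T actual=T -> ctr[1]=3
Ev 13: PC=2 idx=0 pred=T actual=T -> ctr[0]=3
Ev 14: PC=5 idx=1 pred=T actual=N -> ctr[1]=2

Answer: 3 2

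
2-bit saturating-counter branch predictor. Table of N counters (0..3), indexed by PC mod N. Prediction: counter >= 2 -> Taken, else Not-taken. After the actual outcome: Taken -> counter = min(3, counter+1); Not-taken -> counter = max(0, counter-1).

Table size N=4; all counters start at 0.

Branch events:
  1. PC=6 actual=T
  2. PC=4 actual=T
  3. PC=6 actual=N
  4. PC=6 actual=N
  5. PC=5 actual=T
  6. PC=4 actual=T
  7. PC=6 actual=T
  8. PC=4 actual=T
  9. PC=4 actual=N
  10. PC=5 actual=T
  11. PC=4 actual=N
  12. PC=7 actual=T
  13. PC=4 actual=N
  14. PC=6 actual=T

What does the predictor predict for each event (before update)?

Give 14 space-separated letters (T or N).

Answer: N N N N N N N T T N T N N N

Derivation:
Ev 1: PC=6 idx=2 pred=N actual=T -> ctr[2]=1
Ev 2: PC=4 idx=0 pred=N actual=T -> ctr[0]=1
Ev 3: PC=6 idx=2 pred=N actual=N -> ctr[2]=0
Ev 4: PC=6 idx=2 pred=N actual=N -> ctr[2]=0
Ev 5: PC=5 idx=1 pred=N actual=T -> ctr[1]=1
Ev 6: PC=4 idx=0 pred=N actual=T -> ctr[0]=2
Ev 7: PC=6 idx=2 pred=N actual=T -> ctr[2]=1
Ev 8: PC=4 idx=0 pred=T actual=T -> ctr[0]=3
Ev 9: PC=4 idx=0 pred=T actual=N -> ctr[0]=2
Ev 10: PC=5 idx=1 pred=N actual=T -> ctr[1]=2
Ev 11: PC=4 idx=0 pred=T actual=N -> ctr[0]=1
Ev 12: PC=7 idx=3 pred=N actual=T -> ctr[3]=1
Ev 13: PC=4 idx=0 pred=N actual=N -> ctr[0]=0
Ev 14: PC=6 idx=2 pred=N actual=T -> ctr[2]=2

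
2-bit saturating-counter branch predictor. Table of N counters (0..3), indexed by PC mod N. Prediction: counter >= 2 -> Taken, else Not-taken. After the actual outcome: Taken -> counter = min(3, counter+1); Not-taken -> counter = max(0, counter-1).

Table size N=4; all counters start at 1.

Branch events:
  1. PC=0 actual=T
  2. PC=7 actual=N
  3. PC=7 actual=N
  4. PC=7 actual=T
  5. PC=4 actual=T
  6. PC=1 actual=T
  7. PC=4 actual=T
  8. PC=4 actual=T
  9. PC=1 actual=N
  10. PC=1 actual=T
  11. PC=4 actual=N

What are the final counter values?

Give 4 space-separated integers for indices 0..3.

Answer: 2 2 1 1

Derivation:
Ev 1: PC=0 idx=0 pred=N actual=T -> ctr[0]=2
Ev 2: PC=7 idx=3 pred=N actual=N -> ctr[3]=0
Ev 3: PC=7 idx=3 pred=N actual=N -> ctr[3]=0
Ev 4: PC=7 idx=3 pred=N actual=T -> ctr[3]=1
Ev 5: PC=4 idx=0 pred=T actual=T -> ctr[0]=3
Ev 6: PC=1 idx=1 pred=N actual=T -> ctr[1]=2
Ev 7: PC=4 idx=0 pred=T actual=T -> ctr[0]=3
Ev 8: PC=4 idx=0 pred=T actual=T -> ctr[0]=3
Ev 9: PC=1 idx=1 pred=T actual=N -> ctr[1]=1
Ev 10: PC=1 idx=1 pred=N actual=T -> ctr[1]=2
Ev 11: PC=4 idx=0 pred=T actual=N -> ctr[0]=2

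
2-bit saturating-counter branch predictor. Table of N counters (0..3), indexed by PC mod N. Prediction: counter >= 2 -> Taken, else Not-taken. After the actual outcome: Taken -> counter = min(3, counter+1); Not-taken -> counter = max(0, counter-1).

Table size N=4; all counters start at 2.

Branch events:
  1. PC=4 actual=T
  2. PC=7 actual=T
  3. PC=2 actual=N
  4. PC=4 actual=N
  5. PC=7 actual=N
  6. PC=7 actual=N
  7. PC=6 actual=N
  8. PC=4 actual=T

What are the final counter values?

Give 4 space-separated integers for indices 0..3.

Answer: 3 2 0 1

Derivation:
Ev 1: PC=4 idx=0 pred=T actual=T -> ctr[0]=3
Ev 2: PC=7 idx=3 pred=T actual=T -> ctr[3]=3
Ev 3: PC=2 idx=2 pred=T actual=N -> ctr[2]=1
Ev 4: PC=4 idx=0 pred=T actual=N -> ctr[0]=2
Ev 5: PC=7 idx=3 pred=T actual=N -> ctr[3]=2
Ev 6: PC=7 idx=3 pred=T actual=N -> ctr[3]=1
Ev 7: PC=6 idx=2 pred=N actual=N -> ctr[2]=0
Ev 8: PC=4 idx=0 pred=T actual=T -> ctr[0]=3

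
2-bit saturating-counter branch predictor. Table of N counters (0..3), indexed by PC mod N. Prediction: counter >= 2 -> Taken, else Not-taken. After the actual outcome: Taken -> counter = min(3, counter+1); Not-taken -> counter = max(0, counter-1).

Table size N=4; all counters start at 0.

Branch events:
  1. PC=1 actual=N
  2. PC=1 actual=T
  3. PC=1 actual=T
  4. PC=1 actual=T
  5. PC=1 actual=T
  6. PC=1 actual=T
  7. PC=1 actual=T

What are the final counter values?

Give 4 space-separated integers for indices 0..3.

Ev 1: PC=1 idx=1 pred=N actual=N -> ctr[1]=0
Ev 2: PC=1 idx=1 pred=N actual=T -> ctr[1]=1
Ev 3: PC=1 idx=1 pred=N actual=T -> ctr[1]=2
Ev 4: PC=1 idx=1 pred=T actual=T -> ctr[1]=3
Ev 5: PC=1 idx=1 pred=T actual=T -> ctr[1]=3
Ev 6: PC=1 idx=1 pred=T actual=T -> ctr[1]=3
Ev 7: PC=1 idx=1 pred=T actual=T -> ctr[1]=3

Answer: 0 3 0 0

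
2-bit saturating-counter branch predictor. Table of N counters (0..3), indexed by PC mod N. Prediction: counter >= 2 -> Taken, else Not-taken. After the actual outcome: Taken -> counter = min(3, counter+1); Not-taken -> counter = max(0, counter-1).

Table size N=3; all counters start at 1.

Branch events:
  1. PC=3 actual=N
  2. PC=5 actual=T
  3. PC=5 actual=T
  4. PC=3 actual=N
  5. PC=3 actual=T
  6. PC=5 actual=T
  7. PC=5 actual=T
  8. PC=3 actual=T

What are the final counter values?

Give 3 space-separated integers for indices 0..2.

Answer: 2 1 3

Derivation:
Ev 1: PC=3 idx=0 pred=N actual=N -> ctr[0]=0
Ev 2: PC=5 idx=2 pred=N actual=T -> ctr[2]=2
Ev 3: PC=5 idx=2 pred=T actual=T -> ctr[2]=3
Ev 4: PC=3 idx=0 pred=N actual=N -> ctr[0]=0
Ev 5: PC=3 idx=0 pred=N actual=T -> ctr[0]=1
Ev 6: PC=5 idx=2 pred=T actual=T -> ctr[2]=3
Ev 7: PC=5 idx=2 pred=T actual=T -> ctr[2]=3
Ev 8: PC=3 idx=0 pred=N actual=T -> ctr[0]=2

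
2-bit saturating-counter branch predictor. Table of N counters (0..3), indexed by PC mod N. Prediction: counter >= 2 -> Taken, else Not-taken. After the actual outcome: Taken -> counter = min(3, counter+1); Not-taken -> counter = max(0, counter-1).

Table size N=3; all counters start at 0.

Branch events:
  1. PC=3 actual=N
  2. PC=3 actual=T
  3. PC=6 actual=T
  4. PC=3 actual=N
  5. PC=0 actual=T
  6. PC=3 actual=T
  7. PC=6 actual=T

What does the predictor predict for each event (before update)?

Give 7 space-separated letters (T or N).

Ev 1: PC=3 idx=0 pred=N actual=N -> ctr[0]=0
Ev 2: PC=3 idx=0 pred=N actual=T -> ctr[0]=1
Ev 3: PC=6 idx=0 pred=N actual=T -> ctr[0]=2
Ev 4: PC=3 idx=0 pred=T actual=N -> ctr[0]=1
Ev 5: PC=0 idx=0 pred=N actual=T -> ctr[0]=2
Ev 6: PC=3 idx=0 pred=T actual=T -> ctr[0]=3
Ev 7: PC=6 idx=0 pred=T actual=T -> ctr[0]=3

Answer: N N N T N T T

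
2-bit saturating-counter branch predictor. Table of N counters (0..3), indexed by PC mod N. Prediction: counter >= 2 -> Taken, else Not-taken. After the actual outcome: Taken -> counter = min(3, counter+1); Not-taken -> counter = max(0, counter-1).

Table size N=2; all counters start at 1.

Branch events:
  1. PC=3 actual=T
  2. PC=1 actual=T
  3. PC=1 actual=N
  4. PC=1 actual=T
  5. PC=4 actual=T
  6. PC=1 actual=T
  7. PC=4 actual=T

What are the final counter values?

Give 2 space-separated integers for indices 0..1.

Answer: 3 3

Derivation:
Ev 1: PC=3 idx=1 pred=N actual=T -> ctr[1]=2
Ev 2: PC=1 idx=1 pred=T actual=T -> ctr[1]=3
Ev 3: PC=1 idx=1 pred=T actual=N -> ctr[1]=2
Ev 4: PC=1 idx=1 pred=T actual=T -> ctr[1]=3
Ev 5: PC=4 idx=0 pred=N actual=T -> ctr[0]=2
Ev 6: PC=1 idx=1 pred=T actual=T -> ctr[1]=3
Ev 7: PC=4 idx=0 pred=T actual=T -> ctr[0]=3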